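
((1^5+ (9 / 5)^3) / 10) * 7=2989 / 625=4.78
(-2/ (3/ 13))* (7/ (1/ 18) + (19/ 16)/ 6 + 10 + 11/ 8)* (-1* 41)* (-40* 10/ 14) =-175983275/ 126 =-1396692.66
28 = 28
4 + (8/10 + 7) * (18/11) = 16.76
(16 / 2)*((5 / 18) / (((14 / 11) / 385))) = 6050 / 9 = 672.22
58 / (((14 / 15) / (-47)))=-2920.71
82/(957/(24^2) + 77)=15744/15103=1.04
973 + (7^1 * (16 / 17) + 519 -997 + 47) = 9326 / 17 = 548.59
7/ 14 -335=-669/ 2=-334.50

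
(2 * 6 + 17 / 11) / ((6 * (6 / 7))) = 1043 / 396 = 2.63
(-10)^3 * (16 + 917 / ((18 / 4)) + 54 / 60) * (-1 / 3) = 1986100 / 27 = 73559.26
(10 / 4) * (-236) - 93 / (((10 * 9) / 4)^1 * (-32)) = -141569 / 240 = -589.87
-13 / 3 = -4.33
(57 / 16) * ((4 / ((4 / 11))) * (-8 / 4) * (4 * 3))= -1881 / 2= -940.50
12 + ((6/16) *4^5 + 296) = 692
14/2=7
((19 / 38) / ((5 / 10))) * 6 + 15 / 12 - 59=-207 / 4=-51.75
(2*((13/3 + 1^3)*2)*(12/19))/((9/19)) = 256/9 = 28.44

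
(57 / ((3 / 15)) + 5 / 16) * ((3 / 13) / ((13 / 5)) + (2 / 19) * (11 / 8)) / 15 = 2738087 / 616512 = 4.44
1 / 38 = 0.03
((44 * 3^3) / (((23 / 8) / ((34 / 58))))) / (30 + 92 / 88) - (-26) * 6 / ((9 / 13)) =318622724 / 1366683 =233.14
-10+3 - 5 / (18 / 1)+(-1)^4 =-113 / 18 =-6.28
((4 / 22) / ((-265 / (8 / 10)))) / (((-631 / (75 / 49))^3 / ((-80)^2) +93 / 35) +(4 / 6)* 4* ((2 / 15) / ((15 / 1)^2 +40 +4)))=1626912000000 / 32440662606450413051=0.00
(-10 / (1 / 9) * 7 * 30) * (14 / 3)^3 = -1920800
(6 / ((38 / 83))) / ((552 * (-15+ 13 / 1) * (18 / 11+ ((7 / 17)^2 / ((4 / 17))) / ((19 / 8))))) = -15521 / 2536256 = -0.01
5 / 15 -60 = -179 / 3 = -59.67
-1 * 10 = -10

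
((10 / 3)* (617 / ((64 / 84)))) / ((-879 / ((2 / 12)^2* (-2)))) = 21595 / 126576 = 0.17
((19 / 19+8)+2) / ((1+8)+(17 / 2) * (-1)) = 22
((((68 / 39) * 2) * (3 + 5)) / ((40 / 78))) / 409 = 0.13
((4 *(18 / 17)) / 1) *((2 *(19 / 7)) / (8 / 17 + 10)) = 1368 / 623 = 2.20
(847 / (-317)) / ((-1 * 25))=847 / 7925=0.11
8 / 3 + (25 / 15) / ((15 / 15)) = 4.33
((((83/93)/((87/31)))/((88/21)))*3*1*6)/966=83/58696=0.00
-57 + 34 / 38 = -1066 / 19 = -56.11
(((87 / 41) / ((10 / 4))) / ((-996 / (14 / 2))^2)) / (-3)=-1421 / 101681640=-0.00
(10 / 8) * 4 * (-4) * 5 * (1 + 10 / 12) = -550 / 3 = -183.33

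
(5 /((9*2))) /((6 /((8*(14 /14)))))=10 /27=0.37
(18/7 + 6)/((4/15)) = 225/7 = 32.14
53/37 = 1.43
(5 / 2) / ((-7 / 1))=-5 / 14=-0.36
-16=-16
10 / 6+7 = 8.67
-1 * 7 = -7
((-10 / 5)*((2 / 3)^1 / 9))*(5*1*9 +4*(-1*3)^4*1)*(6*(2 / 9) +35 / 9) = -7708 / 27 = -285.48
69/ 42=23/ 14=1.64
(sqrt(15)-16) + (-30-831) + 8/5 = -4377/5 + sqrt(15) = -871.53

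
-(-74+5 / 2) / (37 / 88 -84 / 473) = 270556 / 919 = 294.40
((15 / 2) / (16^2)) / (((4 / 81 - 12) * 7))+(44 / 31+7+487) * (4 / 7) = 30446644447 / 107548672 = 283.10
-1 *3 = -3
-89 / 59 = -1.51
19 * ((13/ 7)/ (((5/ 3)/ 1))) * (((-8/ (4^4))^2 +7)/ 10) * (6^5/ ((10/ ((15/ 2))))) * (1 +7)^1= 3872614941/ 5600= 691538.38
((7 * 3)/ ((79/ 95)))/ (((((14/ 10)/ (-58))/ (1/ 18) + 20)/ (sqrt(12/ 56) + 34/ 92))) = 4917675/ 10309658 + 41325 * sqrt(42)/ 448246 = 1.07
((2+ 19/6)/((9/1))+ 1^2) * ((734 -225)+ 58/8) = 175525/216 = 812.62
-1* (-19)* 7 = 133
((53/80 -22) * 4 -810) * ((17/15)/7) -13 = -110573/700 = -157.96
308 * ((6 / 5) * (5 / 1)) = 1848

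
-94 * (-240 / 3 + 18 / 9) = 7332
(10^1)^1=10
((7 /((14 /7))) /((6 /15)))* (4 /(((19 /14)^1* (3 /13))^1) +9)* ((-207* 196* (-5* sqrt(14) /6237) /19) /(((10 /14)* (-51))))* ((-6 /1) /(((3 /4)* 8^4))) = 2879485* sqrt(14) /164685312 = 0.07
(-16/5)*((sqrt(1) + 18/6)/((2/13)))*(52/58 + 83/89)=-1963936/12905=-152.18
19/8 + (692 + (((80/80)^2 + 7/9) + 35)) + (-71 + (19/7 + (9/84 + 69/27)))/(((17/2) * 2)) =6231443/8568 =727.29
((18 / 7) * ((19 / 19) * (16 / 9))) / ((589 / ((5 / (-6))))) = -80 / 12369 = -0.01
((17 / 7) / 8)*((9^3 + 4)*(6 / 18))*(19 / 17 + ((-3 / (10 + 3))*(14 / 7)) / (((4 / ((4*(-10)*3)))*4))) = 185449 / 546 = 339.65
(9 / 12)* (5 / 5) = 0.75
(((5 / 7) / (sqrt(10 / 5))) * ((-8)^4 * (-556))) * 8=-45547520 * sqrt(2) / 7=-9201988.65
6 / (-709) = -6 / 709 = -0.01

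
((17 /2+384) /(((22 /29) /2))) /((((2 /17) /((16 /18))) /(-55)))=-430005.56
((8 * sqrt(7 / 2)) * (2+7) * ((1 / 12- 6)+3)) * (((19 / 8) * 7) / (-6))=1088.59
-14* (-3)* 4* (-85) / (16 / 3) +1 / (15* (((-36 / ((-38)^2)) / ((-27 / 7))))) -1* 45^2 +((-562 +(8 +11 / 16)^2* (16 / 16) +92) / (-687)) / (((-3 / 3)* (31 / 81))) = -4693.69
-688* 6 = -4128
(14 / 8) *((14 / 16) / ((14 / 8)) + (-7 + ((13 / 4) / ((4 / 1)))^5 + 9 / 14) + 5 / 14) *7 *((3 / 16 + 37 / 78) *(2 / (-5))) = 7279754825 / 436207616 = 16.69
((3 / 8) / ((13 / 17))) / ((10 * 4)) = 51 / 4160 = 0.01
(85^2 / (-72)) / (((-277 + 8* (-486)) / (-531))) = -5015 / 392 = -12.79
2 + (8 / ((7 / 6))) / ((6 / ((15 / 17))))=358 / 119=3.01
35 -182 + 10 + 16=-121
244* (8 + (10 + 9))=6588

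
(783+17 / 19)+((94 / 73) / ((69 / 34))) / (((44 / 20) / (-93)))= 265665066 / 350911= 757.07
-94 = -94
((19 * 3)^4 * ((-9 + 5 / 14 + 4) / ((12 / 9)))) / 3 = -686140065 / 56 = -12252501.16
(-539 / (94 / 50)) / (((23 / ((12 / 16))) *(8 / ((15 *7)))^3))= -46796990625 / 2213888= -21137.92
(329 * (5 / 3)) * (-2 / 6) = -182.78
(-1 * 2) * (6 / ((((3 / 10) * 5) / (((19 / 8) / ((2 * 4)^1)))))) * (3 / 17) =-57 / 136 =-0.42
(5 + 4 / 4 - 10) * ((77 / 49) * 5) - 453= -3391 / 7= -484.43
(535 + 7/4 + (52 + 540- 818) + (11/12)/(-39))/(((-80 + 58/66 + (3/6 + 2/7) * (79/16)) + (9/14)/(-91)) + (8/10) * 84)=-3135255200/81213159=-38.61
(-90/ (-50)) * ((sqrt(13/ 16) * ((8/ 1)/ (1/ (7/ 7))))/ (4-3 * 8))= -9 * sqrt(13)/ 50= -0.65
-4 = -4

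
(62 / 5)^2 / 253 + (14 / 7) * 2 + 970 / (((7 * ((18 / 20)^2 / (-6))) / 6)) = -2452263928 / 398475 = -6154.12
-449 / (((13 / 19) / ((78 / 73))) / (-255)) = 13052430 / 73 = 178800.41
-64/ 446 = -32/ 223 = -0.14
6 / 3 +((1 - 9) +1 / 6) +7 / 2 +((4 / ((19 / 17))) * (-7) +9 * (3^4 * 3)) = 123098 / 57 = 2159.61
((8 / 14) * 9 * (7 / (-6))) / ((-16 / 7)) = 21 / 8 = 2.62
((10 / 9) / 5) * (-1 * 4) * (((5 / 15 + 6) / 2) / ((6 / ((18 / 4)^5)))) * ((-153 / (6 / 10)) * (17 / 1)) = 60044085 / 16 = 3752755.31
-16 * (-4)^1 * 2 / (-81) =-128 / 81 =-1.58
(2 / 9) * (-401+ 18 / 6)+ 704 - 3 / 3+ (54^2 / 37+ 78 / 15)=1163113 / 1665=698.57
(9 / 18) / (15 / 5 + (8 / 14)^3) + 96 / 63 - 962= -44084417 / 45906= -960.32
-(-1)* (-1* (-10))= 10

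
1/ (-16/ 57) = -57/ 16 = -3.56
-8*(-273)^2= -596232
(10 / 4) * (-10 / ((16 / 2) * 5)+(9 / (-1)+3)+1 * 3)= -65 / 8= -8.12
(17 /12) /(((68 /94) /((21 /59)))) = 329 /472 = 0.70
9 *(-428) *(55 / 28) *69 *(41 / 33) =-4540545 / 7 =-648649.29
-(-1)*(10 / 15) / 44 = 1 / 66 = 0.02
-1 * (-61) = 61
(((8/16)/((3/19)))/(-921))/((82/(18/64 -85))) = 51509/14500224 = 0.00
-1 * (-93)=93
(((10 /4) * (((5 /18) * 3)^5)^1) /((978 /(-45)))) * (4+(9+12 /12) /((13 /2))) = -78125 /305136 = -0.26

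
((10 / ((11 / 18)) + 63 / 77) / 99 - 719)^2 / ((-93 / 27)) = -68086552356 / 453871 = -150013.00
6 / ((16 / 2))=0.75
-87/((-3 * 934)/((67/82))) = 1943/76588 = 0.03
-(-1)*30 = 30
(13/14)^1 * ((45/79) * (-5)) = -2925/1106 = -2.64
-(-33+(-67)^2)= -4456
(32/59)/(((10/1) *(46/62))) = 496/6785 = 0.07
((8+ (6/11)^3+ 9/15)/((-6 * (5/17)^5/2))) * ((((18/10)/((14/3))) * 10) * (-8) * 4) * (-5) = -23845282917408/29115625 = -818985.78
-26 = -26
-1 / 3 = -0.33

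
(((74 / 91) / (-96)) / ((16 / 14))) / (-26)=37 / 129792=0.00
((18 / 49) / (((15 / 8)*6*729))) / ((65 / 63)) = 0.00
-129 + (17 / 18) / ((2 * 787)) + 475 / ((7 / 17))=203197223 / 198324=1024.57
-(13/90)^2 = -169/8100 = -0.02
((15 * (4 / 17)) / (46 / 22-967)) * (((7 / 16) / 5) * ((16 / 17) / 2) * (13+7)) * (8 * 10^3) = -12320000 / 511241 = -24.10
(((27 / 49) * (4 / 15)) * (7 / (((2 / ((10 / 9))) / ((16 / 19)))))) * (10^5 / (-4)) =-1600000 / 133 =-12030.08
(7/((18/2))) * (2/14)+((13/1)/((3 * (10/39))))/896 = 10481/80640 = 0.13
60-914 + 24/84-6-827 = -11807/7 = -1686.71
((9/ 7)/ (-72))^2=1/ 3136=0.00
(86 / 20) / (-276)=-43 / 2760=-0.02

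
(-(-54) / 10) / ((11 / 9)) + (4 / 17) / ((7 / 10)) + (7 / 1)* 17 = 809972 / 6545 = 123.75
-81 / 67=-1.21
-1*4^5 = -1024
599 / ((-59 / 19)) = -11381 / 59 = -192.90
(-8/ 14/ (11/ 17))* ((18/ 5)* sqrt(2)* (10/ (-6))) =7.49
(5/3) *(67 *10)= 1116.67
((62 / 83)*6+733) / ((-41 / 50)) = -3060550 / 3403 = -899.37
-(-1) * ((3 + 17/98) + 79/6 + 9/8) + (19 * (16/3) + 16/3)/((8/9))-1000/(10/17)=-1837541/1176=-1562.53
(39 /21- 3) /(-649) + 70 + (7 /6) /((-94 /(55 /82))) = 14705947409 /210104664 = 69.99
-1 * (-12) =12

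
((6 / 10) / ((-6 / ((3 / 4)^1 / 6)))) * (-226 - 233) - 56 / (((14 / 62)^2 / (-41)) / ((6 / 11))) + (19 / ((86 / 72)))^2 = 282700746327 / 11389840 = 24820.43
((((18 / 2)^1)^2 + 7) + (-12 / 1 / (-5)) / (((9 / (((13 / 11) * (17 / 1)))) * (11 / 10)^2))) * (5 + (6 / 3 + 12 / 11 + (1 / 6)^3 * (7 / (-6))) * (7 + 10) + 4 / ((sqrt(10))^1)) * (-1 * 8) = -151142595388 / 3557763 - 5905024 * sqrt(10) / 19965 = -43417.78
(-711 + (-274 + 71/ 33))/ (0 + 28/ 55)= -1930.60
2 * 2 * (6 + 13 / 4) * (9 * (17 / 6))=1887 / 2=943.50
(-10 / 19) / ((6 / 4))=-0.35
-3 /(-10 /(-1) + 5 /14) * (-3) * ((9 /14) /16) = 81 /2320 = 0.03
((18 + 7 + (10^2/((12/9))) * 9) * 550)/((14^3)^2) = 6875/134456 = 0.05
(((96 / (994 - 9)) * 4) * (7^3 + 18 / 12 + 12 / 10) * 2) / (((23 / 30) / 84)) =669053952 / 22655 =29532.29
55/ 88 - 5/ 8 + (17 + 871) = 888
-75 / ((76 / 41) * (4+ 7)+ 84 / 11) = -6765 / 2528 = -2.68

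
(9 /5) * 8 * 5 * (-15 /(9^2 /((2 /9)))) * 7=-560 /27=-20.74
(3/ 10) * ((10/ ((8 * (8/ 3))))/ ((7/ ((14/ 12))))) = 3/ 128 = 0.02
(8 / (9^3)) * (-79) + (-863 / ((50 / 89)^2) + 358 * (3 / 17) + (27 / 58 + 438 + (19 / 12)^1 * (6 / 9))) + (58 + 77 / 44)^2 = 4807164538201 / 3593970000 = 1337.56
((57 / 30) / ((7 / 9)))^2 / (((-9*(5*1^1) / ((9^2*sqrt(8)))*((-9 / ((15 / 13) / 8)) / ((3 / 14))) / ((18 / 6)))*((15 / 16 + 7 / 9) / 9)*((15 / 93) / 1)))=104339583*sqrt(2) / 14491750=10.18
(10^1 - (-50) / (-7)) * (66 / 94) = 660 / 329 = 2.01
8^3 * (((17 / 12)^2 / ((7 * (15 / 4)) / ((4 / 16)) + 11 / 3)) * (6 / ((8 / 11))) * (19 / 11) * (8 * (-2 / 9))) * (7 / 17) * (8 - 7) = -144704 / 1467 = -98.64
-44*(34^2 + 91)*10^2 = -5486800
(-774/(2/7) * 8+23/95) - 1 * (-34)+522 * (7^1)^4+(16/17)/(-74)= 73599291127/59755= 1231684.23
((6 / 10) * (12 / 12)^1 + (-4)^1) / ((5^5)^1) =-17 / 15625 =-0.00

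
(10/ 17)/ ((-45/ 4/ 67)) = -536/ 153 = -3.50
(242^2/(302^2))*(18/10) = 131769/114005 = 1.16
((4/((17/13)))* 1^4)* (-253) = -13156/17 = -773.88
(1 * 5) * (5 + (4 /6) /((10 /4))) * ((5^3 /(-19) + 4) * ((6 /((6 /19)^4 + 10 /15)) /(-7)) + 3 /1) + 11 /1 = 3326133 /18895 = 176.03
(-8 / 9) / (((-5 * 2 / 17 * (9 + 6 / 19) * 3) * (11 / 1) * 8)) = 0.00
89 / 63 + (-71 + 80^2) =398816 / 63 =6330.41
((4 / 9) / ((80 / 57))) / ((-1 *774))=-19 / 46440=-0.00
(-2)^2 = 4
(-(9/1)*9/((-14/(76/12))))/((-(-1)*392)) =513/5488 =0.09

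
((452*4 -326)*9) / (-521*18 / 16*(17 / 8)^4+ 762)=-145686528 / 122220251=-1.19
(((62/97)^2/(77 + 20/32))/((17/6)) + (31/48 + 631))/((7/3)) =334624419547/1236116784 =270.71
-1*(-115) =115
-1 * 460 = -460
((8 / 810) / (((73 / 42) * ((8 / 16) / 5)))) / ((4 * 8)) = 7 / 3942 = 0.00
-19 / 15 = -1.27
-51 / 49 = -1.04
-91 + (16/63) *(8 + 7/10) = -88.79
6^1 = 6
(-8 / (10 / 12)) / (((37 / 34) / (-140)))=45696 / 37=1235.03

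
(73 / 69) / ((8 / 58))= 2117 / 276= 7.67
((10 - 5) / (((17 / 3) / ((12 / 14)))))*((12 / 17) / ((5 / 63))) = 1944 / 289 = 6.73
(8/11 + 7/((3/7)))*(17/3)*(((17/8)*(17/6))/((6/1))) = 2766019/28512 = 97.01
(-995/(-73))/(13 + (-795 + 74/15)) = -14925/850888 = -0.02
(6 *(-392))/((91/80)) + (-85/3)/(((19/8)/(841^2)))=-6253896200/741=-8439805.94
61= 61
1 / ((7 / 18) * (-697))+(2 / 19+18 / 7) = 247790 / 92701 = 2.67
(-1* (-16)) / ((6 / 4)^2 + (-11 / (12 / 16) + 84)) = 192 / 859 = 0.22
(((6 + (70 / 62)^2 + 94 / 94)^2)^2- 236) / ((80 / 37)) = 7024995597427429 / 3411564149764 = 2059.17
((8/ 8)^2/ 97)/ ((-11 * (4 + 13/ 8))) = -8/ 48015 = -0.00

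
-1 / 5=-0.20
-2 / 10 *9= -9 / 5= -1.80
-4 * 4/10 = -8/5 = -1.60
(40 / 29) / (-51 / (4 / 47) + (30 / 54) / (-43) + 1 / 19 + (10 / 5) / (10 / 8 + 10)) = -5882400 / 2554717909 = -0.00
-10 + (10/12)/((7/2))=-205/21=-9.76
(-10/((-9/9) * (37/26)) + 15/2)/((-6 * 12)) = -1075/5328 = -0.20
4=4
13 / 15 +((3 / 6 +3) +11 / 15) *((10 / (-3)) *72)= -15227 / 15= -1015.13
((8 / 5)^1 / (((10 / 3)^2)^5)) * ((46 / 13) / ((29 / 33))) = 44818191 / 1178125000000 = 0.00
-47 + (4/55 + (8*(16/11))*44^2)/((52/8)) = 2444483/715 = 3418.86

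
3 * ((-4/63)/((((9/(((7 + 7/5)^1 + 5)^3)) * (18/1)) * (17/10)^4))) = -48122080/142069221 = -0.34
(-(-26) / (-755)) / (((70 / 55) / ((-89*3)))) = 38181 / 5285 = 7.22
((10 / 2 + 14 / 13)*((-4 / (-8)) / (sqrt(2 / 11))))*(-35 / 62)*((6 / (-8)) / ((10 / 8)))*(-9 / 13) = -14931*sqrt(22) / 41912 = -1.67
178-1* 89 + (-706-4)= -621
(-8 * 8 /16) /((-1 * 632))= 1 /158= 0.01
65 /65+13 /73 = 86 /73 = 1.18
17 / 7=2.43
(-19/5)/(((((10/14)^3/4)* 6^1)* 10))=-6517/9375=-0.70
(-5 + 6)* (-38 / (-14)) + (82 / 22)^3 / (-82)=38811 / 18634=2.08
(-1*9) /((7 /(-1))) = 1.29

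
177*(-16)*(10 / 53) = -28320 / 53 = -534.34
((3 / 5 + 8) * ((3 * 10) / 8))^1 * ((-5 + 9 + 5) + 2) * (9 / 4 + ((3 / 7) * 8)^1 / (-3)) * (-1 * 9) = -395901 / 112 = -3534.83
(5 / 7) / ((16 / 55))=275 / 112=2.46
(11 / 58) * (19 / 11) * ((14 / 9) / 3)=133 / 783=0.17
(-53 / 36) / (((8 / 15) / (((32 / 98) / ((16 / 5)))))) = -1325 / 4704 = -0.28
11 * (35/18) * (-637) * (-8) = 980980/9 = 108997.78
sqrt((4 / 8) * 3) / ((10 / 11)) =11 * sqrt(6) / 20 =1.35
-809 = -809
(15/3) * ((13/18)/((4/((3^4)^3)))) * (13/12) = 16632135/32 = 519754.22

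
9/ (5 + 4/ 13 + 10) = 117/ 199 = 0.59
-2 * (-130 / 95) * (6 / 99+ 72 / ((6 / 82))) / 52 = 32474 / 627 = 51.79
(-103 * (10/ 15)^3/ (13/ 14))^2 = 133079296/ 123201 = 1080.18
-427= -427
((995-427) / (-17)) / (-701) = 568 / 11917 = 0.05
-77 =-77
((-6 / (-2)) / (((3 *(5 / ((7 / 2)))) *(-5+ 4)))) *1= -7 / 10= -0.70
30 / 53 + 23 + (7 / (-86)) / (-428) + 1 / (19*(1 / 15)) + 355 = 14061067937 / 37065656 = 379.36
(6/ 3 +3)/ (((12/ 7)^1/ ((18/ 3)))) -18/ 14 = 227/ 14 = 16.21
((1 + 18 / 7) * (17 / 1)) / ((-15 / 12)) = -340 / 7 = -48.57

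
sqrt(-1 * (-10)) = sqrt(10) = 3.16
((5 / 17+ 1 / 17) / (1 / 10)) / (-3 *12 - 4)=-3 / 34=-0.09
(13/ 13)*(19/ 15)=19/ 15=1.27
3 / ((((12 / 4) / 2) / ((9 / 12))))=3 / 2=1.50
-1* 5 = -5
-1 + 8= 7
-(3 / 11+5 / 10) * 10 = -85 / 11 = -7.73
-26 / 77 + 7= 513 / 77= 6.66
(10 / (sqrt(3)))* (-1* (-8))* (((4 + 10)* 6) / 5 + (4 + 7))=2224* sqrt(3) / 3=1284.03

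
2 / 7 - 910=-6368 / 7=-909.71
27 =27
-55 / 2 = -27.50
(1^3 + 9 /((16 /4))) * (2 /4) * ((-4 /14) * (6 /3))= -13 /14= -0.93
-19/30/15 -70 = -31519/450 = -70.04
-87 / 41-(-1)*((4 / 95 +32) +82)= 435929 / 3895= 111.92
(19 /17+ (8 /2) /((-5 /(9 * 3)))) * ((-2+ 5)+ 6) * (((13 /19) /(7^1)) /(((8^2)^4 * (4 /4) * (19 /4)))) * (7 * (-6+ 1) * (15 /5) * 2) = 611091 /12870221824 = 0.00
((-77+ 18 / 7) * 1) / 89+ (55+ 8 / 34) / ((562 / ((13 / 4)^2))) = 19222349 / 95234272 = 0.20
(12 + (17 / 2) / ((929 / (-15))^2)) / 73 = 20716809 / 126003986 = 0.16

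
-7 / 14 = -1 / 2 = -0.50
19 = 19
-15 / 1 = -15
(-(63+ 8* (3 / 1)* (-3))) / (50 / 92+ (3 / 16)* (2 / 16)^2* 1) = 211968 / 12869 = 16.47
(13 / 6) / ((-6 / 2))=-13 / 18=-0.72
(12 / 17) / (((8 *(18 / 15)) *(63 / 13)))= 65 / 4284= 0.02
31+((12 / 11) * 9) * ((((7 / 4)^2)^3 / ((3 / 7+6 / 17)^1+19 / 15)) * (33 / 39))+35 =8882225907 / 48668672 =182.50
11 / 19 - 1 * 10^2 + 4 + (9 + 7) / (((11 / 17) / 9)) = 127.12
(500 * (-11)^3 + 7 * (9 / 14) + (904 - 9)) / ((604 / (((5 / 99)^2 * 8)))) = -3692225 / 164439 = -22.45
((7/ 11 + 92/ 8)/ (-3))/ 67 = -89/ 1474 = -0.06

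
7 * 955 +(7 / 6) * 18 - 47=6659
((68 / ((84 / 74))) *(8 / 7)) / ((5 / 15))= 10064 / 49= 205.39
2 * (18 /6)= 6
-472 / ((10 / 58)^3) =-11511608 / 125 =-92092.86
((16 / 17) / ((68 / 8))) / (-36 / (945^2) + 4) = 99225 / 3584467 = 0.03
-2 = -2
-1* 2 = -2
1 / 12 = 0.08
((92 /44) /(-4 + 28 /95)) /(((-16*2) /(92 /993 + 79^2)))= 13541329925 /123036672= 110.06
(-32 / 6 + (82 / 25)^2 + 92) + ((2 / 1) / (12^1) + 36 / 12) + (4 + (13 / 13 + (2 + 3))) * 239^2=2142414719 / 3750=571310.59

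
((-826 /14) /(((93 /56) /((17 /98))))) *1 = -4012 /651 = -6.16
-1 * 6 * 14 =-84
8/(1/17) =136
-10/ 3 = -3.33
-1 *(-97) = 97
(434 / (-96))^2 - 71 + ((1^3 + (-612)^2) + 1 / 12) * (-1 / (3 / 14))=-4027225231 / 2304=-1747927.62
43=43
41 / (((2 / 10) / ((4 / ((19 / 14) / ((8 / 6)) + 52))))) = 45920 / 2969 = 15.47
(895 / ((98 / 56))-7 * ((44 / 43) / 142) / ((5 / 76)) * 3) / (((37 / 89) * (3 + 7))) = 2420929762 / 19768175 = 122.47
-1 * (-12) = 12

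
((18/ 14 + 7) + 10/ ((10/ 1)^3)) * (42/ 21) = 5807/ 350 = 16.59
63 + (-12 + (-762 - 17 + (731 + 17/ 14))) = 59/ 14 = 4.21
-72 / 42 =-1.71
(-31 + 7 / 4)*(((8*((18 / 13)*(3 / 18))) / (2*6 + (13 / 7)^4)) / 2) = -64827 / 57373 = -1.13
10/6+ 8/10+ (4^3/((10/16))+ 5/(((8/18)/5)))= 9667/60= 161.12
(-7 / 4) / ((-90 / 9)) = 7 / 40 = 0.18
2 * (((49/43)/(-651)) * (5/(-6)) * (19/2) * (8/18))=1330/107973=0.01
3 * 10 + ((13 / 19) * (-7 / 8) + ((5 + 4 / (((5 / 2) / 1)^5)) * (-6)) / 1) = -0.84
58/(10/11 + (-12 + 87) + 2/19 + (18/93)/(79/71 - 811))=5402054141/7079868365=0.76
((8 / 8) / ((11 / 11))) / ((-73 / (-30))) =30 / 73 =0.41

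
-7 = -7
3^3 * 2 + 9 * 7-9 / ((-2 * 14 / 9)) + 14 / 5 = 17177 / 140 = 122.69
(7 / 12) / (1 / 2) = 7 / 6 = 1.17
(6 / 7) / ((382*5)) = 3 / 6685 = 0.00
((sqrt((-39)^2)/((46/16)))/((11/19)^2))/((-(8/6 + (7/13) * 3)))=-4392648/320045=-13.73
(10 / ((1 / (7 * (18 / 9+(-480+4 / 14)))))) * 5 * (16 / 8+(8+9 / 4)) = -2048200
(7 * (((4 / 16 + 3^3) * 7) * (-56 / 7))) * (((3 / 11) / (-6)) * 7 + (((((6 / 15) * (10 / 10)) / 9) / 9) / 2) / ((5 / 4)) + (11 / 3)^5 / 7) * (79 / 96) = -5321387555771 / 6415200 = -829496.75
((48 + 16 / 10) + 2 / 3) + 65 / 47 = 36413 / 705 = 51.65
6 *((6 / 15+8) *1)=252 / 5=50.40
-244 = -244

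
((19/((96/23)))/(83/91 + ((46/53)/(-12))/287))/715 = 6647207/952032400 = 0.01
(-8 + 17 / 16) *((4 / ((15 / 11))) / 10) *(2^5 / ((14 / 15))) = -69.77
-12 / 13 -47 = -623 / 13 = -47.92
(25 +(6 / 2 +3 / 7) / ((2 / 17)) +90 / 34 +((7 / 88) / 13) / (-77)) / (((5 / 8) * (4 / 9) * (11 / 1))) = 765382977 / 41181140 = 18.59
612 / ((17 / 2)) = 72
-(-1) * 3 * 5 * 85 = 1275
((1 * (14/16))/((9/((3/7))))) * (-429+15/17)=-1213/68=-17.84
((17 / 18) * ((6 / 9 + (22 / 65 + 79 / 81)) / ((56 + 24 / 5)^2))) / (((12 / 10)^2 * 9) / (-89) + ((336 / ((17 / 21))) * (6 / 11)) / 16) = 368765192125 / 10206464345146368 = 0.00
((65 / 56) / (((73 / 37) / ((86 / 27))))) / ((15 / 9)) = 20683 / 18396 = 1.12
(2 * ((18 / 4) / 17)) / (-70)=-9 / 1190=-0.01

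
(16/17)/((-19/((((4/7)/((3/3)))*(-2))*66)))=8448/2261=3.74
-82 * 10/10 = -82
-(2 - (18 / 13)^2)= -14 / 169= -0.08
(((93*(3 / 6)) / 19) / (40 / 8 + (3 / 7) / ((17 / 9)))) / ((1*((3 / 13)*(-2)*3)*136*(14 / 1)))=-403 / 2269056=-0.00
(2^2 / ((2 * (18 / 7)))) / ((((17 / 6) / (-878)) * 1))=-12292 / 51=-241.02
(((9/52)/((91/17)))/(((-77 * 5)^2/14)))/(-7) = -153/350700350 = -0.00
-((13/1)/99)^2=-169/9801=-0.02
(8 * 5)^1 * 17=680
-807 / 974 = -0.83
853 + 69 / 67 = 57220 / 67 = 854.03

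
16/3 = 5.33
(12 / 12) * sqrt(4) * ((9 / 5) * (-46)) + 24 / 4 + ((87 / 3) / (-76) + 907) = 283867 / 380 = 747.02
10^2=100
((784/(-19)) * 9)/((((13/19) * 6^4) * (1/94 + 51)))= -658/80145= -0.01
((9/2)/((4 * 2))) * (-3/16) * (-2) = 27/128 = 0.21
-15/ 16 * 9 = -135/ 16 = -8.44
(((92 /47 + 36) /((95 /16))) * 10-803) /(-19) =659991 /16967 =38.90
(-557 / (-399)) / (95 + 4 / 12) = 557 / 38038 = 0.01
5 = 5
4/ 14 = 2/ 7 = 0.29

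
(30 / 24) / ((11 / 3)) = 15 / 44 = 0.34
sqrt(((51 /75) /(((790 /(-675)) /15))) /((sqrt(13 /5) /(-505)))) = 9 * sqrt(271286) * 65^(3 /4) /2054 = 52.24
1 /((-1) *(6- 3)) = -1 /3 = -0.33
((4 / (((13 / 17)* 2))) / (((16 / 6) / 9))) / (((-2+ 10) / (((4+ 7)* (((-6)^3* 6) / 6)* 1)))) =-136323 / 52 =-2621.60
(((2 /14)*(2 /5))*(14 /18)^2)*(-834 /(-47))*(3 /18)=1946 /19035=0.10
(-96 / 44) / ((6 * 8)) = -1 / 22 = -0.05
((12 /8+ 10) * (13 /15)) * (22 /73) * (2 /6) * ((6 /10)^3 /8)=0.03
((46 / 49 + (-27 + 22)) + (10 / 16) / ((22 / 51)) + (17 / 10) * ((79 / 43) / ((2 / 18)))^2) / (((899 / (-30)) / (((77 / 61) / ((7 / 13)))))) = -1437088800381 / 39747745912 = -36.16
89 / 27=3.30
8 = 8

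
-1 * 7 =-7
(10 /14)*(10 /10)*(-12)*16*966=-132480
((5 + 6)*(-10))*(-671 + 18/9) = 73590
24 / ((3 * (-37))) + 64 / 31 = 2120 / 1147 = 1.85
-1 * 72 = -72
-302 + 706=404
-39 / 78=-1 / 2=-0.50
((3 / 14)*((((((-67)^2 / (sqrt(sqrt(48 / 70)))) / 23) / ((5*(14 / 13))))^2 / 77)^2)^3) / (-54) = -1559967291822236878778125607435424327446708606098332550801 / 5136709391536693620923032075772162367209472000000000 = -303690.00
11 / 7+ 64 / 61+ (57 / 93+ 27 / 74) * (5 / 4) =15056749 / 3918152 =3.84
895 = 895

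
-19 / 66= -0.29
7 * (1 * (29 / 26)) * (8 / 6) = 406 / 39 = 10.41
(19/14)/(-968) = -19/13552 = -0.00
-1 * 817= -817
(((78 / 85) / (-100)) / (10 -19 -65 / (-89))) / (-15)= -1157 / 15640000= -0.00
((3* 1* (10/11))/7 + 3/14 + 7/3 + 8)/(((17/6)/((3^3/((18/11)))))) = 15159/238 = 63.69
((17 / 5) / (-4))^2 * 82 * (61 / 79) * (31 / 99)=22406459 / 1564200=14.32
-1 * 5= -5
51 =51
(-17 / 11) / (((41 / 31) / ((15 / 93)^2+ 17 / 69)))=-27914 / 87699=-0.32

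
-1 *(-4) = 4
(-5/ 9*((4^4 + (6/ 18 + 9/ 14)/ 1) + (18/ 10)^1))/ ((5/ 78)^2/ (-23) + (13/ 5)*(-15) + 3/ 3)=422462482/ 111666261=3.78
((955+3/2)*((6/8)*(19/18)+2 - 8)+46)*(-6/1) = 29614.62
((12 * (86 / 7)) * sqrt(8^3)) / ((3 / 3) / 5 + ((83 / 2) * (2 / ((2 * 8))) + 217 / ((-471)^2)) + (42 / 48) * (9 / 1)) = 293043087360 * sqrt(2) / 1647734627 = 251.51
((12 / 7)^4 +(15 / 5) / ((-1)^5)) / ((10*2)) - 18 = -850827 / 48020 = -17.72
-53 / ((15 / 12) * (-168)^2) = -53 / 35280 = -0.00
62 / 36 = 31 / 18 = 1.72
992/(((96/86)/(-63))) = -55986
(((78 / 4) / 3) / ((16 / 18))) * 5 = 585 / 16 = 36.56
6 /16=3 /8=0.38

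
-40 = -40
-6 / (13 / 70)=-32.31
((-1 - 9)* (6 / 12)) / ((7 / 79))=-56.43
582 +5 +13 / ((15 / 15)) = 600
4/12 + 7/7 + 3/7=37/21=1.76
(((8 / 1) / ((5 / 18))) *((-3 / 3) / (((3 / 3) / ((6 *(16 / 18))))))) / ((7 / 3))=-2304 / 35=-65.83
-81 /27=-3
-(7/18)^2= -49/324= -0.15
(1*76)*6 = 456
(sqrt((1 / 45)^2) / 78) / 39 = 1 / 136890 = 0.00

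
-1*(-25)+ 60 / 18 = 28.33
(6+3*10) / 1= 36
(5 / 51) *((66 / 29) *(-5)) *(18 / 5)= -1980 / 493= -4.02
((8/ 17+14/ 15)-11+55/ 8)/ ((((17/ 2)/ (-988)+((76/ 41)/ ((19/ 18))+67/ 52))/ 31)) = -1742664287/ 62720055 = -27.78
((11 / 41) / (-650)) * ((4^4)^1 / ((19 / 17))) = -23936 / 253175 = -0.09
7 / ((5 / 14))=98 / 5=19.60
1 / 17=0.06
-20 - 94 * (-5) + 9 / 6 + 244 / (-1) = 415 / 2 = 207.50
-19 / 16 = -1.19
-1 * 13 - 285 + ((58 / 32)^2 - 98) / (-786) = -59938121 / 201216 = -297.88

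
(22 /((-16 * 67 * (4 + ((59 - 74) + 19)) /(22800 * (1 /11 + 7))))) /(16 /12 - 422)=166725 /169108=0.99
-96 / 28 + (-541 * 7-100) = -27233 / 7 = -3890.43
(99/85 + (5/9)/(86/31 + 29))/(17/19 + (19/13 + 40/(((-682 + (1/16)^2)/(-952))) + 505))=0.00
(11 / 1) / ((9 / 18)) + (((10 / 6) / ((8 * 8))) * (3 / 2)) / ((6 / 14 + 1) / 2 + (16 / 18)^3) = 22.03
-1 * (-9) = 9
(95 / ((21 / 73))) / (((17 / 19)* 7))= 131765 / 2499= 52.73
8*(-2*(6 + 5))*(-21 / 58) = 1848 / 29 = 63.72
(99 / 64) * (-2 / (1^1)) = -99 / 32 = -3.09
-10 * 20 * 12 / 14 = -1200 / 7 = -171.43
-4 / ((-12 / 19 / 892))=16948 / 3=5649.33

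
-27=-27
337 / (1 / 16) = 5392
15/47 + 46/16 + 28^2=295985/376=787.19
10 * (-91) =-910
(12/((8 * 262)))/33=0.00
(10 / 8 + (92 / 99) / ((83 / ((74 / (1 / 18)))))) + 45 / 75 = 306101 / 18260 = 16.76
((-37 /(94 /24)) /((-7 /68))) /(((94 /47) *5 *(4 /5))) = 11.47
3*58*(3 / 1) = 522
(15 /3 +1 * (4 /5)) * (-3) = -87 /5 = -17.40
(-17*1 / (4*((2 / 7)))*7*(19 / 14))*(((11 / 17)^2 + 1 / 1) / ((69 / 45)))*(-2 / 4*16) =408975 / 391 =1045.97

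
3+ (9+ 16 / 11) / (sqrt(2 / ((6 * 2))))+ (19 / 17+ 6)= 172 / 17+ 115 * sqrt(6) / 11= 35.73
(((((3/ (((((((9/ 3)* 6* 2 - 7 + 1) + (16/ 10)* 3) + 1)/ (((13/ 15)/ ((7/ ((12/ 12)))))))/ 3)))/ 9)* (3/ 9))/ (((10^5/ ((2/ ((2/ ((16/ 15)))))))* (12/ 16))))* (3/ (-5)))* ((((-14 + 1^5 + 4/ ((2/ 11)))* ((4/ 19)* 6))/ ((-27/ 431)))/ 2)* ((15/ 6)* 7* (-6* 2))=-89648/ 478265625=-0.00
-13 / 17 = -0.76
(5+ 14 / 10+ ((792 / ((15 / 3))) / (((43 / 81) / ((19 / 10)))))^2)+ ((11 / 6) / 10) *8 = 1114293240158 / 3466875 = 321411.43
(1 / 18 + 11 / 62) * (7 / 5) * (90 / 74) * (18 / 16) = 4095 / 9176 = 0.45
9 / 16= 0.56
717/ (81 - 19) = 717/ 62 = 11.56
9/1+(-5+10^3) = 1004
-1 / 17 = -0.06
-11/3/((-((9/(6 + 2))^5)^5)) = 415568250492528778805248/2153693963075557766310747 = 0.19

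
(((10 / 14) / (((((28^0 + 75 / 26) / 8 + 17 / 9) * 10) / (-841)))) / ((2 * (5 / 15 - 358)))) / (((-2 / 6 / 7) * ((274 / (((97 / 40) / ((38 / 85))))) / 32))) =-201422052 / 428102395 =-0.47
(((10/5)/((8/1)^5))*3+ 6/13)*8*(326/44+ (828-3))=3074.73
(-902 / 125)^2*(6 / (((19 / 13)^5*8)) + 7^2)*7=692581418140381 / 38689046875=17901.23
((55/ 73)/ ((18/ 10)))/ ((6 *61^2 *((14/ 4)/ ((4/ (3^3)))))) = 1100/ 1386143199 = 0.00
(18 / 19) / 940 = 9 / 8930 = 0.00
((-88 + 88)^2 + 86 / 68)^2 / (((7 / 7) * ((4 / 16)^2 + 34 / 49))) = 2.11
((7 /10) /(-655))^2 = 49 /42902500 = 0.00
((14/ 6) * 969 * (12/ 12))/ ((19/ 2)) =238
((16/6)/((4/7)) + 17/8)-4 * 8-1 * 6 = -749/24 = -31.21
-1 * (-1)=1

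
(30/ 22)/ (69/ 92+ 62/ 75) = 4500/ 5203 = 0.86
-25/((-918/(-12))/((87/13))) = -1450/663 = -2.19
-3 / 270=-1 / 90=-0.01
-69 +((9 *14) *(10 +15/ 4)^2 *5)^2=907970761209/ 64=14187043143.89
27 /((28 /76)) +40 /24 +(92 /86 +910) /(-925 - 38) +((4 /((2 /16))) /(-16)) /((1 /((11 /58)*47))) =472239839 /8406027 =56.18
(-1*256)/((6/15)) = -640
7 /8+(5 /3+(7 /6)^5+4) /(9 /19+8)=2251993 /1251936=1.80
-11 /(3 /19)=-209 /3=-69.67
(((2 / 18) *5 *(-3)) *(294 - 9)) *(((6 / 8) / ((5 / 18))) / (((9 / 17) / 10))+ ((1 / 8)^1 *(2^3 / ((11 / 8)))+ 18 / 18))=-275500 / 11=-25045.45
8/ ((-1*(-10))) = 4/ 5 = 0.80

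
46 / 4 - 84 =-145 / 2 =-72.50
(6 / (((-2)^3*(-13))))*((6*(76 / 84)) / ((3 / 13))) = 19 / 14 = 1.36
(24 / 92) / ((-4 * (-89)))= 3 / 4094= 0.00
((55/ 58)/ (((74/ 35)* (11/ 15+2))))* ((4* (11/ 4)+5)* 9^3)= 84199500/ 43993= 1913.93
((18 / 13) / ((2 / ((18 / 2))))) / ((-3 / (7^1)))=-189 / 13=-14.54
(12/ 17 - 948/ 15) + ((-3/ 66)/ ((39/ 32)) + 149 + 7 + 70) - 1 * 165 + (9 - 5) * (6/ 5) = 119189/ 36465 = 3.27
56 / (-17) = -3.29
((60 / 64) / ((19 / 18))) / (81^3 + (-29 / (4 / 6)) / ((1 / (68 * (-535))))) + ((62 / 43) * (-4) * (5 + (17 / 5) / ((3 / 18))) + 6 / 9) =-10074351443087 / 69084572280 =-145.83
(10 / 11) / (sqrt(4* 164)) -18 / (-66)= 5* sqrt(41) / 902+ 3 / 11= 0.31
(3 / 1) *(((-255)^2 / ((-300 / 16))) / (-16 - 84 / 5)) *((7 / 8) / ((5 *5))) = 18207 / 1640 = 11.10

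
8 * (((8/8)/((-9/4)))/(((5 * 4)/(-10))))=16/9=1.78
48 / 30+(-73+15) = -282 / 5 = -56.40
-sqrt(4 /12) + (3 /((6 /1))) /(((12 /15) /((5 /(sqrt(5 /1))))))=-sqrt(3) /3 + 5 * sqrt(5) /8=0.82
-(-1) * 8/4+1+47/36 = 155/36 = 4.31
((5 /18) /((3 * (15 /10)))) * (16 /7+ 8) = 40 /63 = 0.63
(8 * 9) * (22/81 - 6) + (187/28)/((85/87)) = -511067/1260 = -405.61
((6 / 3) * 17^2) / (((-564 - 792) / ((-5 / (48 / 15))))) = 7225 / 10848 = 0.67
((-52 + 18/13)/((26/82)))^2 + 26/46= 16740058425/656903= 25483.30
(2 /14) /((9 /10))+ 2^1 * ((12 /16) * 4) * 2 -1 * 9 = 199 /63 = 3.16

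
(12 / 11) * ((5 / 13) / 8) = 15 / 286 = 0.05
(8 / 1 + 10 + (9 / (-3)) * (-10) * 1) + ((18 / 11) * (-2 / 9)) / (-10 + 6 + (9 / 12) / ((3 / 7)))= 4768 / 99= 48.16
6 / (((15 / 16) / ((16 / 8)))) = 64 / 5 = 12.80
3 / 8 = 0.38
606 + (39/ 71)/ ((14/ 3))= 602481/ 994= 606.12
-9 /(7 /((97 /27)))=-97 /21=-4.62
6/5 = 1.20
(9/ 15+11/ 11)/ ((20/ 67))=134/ 25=5.36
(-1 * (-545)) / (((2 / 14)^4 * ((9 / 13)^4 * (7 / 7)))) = 37373353745 / 6561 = 5696289.25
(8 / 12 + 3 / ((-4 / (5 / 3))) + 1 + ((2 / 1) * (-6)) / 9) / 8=-11 / 96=-0.11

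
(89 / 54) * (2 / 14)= 89 / 378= 0.24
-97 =-97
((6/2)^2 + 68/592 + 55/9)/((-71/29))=-588149/94572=-6.22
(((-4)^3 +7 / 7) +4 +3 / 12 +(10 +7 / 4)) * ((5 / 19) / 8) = -235 / 152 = -1.55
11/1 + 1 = 12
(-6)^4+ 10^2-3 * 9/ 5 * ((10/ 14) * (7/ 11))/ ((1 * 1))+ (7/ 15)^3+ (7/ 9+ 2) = 1396.42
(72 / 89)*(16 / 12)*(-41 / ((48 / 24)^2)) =-984 / 89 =-11.06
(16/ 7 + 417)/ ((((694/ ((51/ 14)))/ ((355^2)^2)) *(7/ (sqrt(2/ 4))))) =2377342169053125 *sqrt(2)/ 952168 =3530962537.99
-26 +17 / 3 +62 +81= 368 / 3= 122.67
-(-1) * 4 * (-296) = -1184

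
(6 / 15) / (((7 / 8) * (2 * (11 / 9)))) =72 / 385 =0.19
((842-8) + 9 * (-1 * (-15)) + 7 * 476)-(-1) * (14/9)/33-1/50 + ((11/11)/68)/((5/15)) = 2171610877/504900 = 4301.07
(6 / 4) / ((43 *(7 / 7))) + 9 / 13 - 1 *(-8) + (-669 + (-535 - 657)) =-2070841 / 1118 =-1852.27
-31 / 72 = -0.43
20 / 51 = 0.39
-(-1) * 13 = 13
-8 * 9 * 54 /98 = -1944 /49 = -39.67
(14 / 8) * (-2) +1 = -5 / 2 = -2.50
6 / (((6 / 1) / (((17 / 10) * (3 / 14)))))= 51 / 140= 0.36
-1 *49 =-49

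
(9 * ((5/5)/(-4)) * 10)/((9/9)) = -45/2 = -22.50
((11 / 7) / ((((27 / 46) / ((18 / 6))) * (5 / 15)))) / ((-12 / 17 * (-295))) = 4301 / 37170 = 0.12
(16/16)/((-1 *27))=-1/27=-0.04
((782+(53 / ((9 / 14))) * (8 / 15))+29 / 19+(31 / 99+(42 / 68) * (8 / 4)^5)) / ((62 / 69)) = 4675248617 / 4956435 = 943.27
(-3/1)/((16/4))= -3/4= -0.75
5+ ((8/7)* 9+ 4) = 135/7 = 19.29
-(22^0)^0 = -1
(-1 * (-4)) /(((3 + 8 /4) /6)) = 24 /5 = 4.80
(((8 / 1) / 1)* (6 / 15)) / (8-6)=8 / 5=1.60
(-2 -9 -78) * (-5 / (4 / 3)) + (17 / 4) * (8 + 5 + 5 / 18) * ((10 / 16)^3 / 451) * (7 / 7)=5549323235 / 16625664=333.78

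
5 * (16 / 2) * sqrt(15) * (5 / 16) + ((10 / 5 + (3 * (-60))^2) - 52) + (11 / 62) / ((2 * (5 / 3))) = 25 * sqrt(15) / 2 + 20057033 / 620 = 32398.47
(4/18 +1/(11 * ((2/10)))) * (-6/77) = -134/2541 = -0.05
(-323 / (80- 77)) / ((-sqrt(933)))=323 * sqrt(933) / 2799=3.52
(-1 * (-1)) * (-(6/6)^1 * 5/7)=-5/7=-0.71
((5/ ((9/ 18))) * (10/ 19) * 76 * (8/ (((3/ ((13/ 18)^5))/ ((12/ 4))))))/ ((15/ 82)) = 608920520/ 177147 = 3437.37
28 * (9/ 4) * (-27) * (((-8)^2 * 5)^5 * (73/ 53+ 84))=-25826930196480000000/ 53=-487300569744905660.38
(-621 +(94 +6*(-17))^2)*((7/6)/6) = -3899/36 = -108.31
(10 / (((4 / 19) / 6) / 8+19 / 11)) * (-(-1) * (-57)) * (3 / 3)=-1429560 / 4343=-329.16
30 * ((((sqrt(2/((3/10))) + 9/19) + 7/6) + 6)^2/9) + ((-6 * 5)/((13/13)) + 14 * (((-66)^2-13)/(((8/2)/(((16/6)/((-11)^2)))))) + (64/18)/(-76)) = 17420 * sqrt(15)/513 + 1230704225/2358774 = 653.27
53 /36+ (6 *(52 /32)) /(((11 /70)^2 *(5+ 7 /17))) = 3728537 /50094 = 74.43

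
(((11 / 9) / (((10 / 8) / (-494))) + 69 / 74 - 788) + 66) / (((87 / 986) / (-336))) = 7634314576 / 1665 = 4585173.92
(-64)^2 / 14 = 292.57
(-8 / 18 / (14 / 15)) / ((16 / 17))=-85 / 168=-0.51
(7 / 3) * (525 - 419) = 742 / 3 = 247.33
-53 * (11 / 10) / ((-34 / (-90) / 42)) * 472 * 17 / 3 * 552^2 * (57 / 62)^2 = -4290609384496512 / 961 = -4464734010922.49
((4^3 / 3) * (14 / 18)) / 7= 64 / 27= 2.37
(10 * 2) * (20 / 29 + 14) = 8520 / 29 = 293.79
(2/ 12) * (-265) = -265/ 6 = -44.17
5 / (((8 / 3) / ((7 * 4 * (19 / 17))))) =1995 / 34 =58.68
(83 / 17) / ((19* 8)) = 83 / 2584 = 0.03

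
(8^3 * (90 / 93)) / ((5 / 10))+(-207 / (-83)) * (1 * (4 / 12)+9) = 2609652 / 2573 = 1014.24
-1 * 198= -198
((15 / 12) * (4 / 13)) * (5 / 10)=5 / 26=0.19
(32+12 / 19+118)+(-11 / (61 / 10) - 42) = 123814 / 1159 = 106.83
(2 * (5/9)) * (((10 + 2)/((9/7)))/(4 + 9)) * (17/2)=6.78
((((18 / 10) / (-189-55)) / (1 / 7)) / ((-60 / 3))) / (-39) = -21 / 317200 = -0.00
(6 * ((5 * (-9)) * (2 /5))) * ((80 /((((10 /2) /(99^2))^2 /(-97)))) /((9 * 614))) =894507004512 /1535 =582740719.55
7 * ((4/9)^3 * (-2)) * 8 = -7168/729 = -9.83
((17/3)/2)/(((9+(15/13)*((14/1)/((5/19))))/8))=884/2745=0.32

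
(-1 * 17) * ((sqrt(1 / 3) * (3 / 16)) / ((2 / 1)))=-17 * sqrt(3) / 32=-0.92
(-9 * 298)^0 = 1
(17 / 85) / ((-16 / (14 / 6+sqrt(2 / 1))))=-0.05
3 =3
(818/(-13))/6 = -10.49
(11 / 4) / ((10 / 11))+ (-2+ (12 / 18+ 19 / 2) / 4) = 107 / 30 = 3.57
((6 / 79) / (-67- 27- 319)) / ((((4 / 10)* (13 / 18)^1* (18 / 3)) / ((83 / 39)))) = -1245 / 5513963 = -0.00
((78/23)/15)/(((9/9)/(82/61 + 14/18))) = 6058/12627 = 0.48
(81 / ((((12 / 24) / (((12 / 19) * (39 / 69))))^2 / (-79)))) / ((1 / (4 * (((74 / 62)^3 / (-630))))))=7011548728704 / 199120511765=35.21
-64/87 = -0.74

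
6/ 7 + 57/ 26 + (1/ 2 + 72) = 6875/ 91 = 75.55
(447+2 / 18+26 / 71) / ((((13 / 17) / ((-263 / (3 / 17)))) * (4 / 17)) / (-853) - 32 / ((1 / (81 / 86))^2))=-291360272380825267 / 18483424117321554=-15.76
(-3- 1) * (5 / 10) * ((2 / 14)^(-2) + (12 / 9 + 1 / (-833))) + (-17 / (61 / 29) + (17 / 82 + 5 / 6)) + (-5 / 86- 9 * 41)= -256260459599 / 537499914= -476.76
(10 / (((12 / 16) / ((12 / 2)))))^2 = 6400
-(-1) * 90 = 90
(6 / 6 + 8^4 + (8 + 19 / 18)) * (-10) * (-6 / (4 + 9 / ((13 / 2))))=960817 / 21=45753.19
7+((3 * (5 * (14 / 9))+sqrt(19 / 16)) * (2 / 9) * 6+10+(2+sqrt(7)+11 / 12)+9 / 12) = sqrt(19) / 3+sqrt(7)+466 / 9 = 55.88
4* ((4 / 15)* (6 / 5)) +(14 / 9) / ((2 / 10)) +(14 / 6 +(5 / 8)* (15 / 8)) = 180907 / 14400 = 12.56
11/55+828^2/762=571447/635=899.92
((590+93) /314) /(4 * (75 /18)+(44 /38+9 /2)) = 38931 /399565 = 0.10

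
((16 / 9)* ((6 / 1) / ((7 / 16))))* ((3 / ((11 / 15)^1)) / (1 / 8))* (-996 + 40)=-58736640 / 77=-762813.51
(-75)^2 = 5625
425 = 425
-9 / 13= -0.69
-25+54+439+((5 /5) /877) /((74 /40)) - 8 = 14926560 /32449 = 460.00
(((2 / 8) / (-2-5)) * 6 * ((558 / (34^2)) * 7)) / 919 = -0.00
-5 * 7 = -35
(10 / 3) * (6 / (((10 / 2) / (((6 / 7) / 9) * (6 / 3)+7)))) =604 / 21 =28.76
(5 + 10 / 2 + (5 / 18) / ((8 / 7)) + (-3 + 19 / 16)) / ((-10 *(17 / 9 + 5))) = -607 / 4960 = -0.12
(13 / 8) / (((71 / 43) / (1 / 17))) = 559 / 9656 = 0.06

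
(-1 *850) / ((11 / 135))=-114750 / 11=-10431.82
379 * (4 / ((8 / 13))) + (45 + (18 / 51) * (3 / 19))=1620527 / 646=2508.56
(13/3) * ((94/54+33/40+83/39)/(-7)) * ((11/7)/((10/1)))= -724933/1587600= -0.46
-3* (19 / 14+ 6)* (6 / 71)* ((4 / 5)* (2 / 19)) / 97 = -7416 / 4579855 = -0.00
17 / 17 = 1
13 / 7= 1.86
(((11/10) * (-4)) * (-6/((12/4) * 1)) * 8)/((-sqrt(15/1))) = -352 * sqrt(15)/75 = -18.18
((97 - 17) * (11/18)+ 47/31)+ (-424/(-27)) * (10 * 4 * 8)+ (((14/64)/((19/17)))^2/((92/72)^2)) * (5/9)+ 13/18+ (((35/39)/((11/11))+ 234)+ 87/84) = 19781029866749675/3723657170688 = 5312.26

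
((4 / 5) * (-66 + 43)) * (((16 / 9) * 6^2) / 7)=-168.23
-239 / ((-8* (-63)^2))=0.01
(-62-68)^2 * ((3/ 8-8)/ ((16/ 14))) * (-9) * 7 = 113656725/ 16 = 7103545.31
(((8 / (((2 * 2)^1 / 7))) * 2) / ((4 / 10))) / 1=70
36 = 36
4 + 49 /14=15 /2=7.50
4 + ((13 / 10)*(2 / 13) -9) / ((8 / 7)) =-37 / 10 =-3.70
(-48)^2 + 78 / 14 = 16167 / 7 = 2309.57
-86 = -86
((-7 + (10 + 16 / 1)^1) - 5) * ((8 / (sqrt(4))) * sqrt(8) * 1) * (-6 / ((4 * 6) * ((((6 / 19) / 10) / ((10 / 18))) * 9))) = -13300 * sqrt(2) / 243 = -77.40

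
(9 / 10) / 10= 9 / 100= 0.09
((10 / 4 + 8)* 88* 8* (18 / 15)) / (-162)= -2464 / 45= -54.76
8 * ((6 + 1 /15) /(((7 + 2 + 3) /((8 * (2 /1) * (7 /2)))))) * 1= 10192 /45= 226.49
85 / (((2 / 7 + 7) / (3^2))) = 105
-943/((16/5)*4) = -4715/64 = -73.67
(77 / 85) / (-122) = -77 / 10370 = -0.01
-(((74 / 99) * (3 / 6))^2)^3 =-2565726409 / 941480149401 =-0.00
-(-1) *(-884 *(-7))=6188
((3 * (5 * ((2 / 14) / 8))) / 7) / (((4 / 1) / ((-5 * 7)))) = -75 / 224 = -0.33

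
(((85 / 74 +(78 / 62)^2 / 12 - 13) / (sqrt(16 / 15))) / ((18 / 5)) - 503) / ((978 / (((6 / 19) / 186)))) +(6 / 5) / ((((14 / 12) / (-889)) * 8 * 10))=-329233153 / 28802100 - 8334175 * sqrt(15) / 5898909713472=-11.43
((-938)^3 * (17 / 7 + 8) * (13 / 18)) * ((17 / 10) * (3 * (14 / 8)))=-1664307851297 / 30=-55476928376.57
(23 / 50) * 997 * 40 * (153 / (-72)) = -389827 / 10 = -38982.70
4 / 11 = 0.36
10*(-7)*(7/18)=-245/9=-27.22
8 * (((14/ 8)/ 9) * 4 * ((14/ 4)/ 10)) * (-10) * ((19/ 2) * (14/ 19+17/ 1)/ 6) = -16513/ 27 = -611.59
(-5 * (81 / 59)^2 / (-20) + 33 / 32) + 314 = 35144449 / 111392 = 315.50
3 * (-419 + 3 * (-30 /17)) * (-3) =64917 /17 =3818.65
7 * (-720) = -5040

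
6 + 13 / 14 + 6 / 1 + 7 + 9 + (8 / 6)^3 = 11831 / 378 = 31.30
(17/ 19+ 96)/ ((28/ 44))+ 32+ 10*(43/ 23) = 88693/ 437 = 202.96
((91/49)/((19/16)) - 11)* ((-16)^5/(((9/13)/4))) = 68430069760/1197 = 57167978.08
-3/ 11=-0.27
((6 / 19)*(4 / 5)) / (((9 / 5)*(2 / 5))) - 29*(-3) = 4979 / 57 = 87.35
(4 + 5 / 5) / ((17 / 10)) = 50 / 17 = 2.94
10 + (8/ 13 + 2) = 12.62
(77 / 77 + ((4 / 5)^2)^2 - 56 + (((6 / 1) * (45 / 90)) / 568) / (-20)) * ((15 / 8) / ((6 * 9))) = -25839581 / 13632000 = -1.90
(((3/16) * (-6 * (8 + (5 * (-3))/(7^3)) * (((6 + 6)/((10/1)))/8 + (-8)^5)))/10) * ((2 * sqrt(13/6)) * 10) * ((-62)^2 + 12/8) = 41265351074469 * sqrt(78)/109760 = 3320387324.66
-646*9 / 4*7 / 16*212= -1078497 / 8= -134812.12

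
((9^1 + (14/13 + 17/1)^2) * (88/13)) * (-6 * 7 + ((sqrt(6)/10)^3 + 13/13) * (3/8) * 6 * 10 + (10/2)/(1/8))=16853562 * sqrt(6)/54925 + 102369784/2197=47346.88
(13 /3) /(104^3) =1 /259584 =0.00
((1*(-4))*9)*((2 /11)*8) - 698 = -750.36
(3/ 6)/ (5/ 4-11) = -0.05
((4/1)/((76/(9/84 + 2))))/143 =59/76076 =0.00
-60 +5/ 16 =-955/ 16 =-59.69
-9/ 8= -1.12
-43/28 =-1.54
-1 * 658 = -658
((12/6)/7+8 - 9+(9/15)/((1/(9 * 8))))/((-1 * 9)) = -1487/315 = -4.72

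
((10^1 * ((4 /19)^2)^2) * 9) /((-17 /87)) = -2004480 /2215457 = -0.90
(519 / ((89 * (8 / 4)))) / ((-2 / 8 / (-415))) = 430770 / 89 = 4840.11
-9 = -9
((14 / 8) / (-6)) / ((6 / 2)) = -7 / 72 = -0.10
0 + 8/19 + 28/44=221/209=1.06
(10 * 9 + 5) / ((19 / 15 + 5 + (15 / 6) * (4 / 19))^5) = 178627329421875 / 27197360938418176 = 0.01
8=8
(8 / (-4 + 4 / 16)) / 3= -32 / 45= -0.71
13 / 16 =0.81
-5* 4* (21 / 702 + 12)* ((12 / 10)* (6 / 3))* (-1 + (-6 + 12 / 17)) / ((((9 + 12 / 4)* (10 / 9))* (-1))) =-60241 / 221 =-272.58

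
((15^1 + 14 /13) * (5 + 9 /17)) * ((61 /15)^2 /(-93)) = -73102766 /4624425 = -15.81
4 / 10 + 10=52 / 5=10.40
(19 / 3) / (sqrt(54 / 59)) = 19*sqrt(354) / 54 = 6.62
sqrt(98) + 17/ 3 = 15.57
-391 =-391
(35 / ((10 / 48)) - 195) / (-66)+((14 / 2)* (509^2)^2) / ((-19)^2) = 10336936545643 / 7942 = 1301553329.85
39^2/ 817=1521/ 817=1.86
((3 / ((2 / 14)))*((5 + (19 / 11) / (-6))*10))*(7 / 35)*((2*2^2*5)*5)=39581.82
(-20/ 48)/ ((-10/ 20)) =5/ 6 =0.83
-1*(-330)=330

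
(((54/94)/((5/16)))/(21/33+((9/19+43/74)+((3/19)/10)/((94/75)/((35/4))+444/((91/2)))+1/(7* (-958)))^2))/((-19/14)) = -2961507907616047944140980224/3830390340248001323994770195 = -0.77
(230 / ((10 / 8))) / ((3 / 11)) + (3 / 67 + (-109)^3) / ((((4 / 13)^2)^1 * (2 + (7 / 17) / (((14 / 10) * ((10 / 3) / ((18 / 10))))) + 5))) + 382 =-934288362565 / 489234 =-1909696.31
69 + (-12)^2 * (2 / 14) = 627 / 7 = 89.57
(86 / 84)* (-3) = -43 / 14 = -3.07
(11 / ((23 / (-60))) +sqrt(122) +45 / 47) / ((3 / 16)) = -89.03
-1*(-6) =6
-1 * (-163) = 163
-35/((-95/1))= 7/19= 0.37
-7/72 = -0.10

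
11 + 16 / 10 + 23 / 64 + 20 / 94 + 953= 14531229 / 15040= 966.17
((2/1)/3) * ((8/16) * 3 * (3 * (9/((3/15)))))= 135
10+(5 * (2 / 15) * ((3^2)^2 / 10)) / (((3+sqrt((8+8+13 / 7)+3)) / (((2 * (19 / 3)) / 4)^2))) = -6143 / 1660+1083 * sqrt(1022) / 1660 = 17.16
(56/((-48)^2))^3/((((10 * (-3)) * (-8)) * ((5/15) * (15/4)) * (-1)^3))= -0.00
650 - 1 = 649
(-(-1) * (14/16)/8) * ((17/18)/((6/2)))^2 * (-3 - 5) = -2023/23328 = -0.09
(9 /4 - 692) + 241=-1795 /4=-448.75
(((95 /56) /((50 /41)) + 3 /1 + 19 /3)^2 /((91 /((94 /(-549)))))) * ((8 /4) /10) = -15256777583 /352510704000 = -0.04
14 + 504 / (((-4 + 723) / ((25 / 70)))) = 10246 / 719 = 14.25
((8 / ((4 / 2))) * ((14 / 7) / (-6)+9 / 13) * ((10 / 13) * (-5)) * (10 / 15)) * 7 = -39200 / 1521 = -25.77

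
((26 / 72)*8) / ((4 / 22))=143 / 9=15.89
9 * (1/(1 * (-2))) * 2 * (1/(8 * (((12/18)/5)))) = -135/16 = -8.44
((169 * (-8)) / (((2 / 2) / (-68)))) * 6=551616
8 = 8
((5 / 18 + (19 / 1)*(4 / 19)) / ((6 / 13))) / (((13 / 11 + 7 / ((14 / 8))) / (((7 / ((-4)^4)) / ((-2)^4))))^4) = 35188194041 / 320895014648327436238848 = 0.00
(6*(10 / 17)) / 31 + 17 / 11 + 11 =73386 / 5797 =12.66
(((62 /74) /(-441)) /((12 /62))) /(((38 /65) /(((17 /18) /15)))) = -212381 /200894904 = -0.00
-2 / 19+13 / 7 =233 / 133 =1.75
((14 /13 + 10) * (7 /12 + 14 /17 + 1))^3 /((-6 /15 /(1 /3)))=-170453910240 /10793861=-15791.75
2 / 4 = 1 / 2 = 0.50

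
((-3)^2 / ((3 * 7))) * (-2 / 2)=-0.43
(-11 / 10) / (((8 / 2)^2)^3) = -11 / 40960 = -0.00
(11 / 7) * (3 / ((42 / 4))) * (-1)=-0.45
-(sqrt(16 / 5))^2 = -16 / 5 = -3.20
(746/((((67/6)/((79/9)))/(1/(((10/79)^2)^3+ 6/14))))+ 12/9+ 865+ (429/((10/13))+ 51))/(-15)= -4167806470079659931/21987471401874450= -189.55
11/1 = 11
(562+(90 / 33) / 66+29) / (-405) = -71516 / 49005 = -1.46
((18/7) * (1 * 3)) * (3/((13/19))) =3078/91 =33.82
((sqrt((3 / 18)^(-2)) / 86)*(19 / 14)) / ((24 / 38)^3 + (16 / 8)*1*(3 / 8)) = 260642 / 2758063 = 0.09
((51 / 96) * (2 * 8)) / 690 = 17 / 1380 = 0.01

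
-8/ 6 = -4/ 3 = -1.33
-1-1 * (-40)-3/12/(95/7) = 14813/380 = 38.98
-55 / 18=-3.06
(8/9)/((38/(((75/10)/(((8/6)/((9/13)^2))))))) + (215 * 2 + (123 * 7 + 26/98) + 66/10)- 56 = 1954037679/1573390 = 1241.93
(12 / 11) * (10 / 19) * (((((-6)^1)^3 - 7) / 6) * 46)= -205160 / 209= -981.63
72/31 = 2.32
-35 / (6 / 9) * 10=-525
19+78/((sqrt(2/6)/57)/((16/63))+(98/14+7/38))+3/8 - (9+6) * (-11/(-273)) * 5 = 642750527/23621416 - 7904 * sqrt(3)/227129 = 27.15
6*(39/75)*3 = 234/25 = 9.36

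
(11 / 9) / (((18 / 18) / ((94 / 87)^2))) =97196 / 68121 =1.43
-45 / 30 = -3 / 2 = -1.50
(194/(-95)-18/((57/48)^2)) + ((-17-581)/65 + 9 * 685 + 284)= 11597113/1805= 6424.99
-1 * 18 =-18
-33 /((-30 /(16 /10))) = 44 /25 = 1.76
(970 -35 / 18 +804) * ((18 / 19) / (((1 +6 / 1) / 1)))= 31897 / 133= 239.83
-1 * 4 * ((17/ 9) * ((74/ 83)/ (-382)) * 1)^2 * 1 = -1582564/ 20356726329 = -0.00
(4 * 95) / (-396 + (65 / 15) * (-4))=-57 / 62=-0.92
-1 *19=-19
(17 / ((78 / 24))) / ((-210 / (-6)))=68 / 455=0.15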